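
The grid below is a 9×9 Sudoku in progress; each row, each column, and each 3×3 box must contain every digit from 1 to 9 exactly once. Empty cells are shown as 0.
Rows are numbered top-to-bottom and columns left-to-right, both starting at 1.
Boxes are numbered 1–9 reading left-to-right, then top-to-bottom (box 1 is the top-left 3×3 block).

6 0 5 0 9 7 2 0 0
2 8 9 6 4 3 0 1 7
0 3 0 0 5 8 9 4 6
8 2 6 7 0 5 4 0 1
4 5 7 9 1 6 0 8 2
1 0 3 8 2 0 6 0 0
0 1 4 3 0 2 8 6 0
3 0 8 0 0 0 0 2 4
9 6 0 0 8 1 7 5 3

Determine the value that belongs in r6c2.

9

Row 6 already contains {1, 2, 3, 6, 8}.
Column 2 already contains {1, 2, 3, 5, 6, 8}.
Its 3×3 block (box 4) already contains {1, 2, 3, 4, 5, 6, 7, 8}.
The only value from 1–9 not eliminated is 9, so r6c2 = 9.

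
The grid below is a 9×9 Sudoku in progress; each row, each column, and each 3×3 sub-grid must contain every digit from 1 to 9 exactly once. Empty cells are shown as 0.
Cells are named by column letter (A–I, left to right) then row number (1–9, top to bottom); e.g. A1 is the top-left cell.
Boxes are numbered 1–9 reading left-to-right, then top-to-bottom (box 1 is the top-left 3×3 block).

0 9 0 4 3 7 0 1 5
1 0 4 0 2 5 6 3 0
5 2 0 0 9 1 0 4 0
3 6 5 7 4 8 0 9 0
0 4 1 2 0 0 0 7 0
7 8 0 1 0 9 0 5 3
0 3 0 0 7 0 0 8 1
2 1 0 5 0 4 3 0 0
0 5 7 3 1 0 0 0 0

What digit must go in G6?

4

Cell G6 itself could take any of {2, 4} by direct elimination.
Consider where 4 can go in box 6.
G4 is out (row 4 already has a 4).
I4 is out (row 4 already has a 4).
G5 is out (row 5 already has a 4).
I5 is out (row 5 already has a 4).
So the only cell in box 6 that can hold 4 is G6.
Therefore G6 = 4.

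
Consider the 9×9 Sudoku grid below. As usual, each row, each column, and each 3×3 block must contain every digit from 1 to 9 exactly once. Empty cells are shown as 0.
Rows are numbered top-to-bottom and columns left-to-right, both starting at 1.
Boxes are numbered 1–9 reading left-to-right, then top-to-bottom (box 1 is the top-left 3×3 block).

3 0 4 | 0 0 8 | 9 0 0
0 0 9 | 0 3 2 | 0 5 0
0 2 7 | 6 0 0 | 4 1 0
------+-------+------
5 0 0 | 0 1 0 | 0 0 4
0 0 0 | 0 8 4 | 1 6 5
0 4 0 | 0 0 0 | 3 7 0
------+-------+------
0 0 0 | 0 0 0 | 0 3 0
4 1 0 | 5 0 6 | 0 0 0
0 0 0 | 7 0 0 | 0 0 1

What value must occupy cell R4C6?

7

Cell R4C6 itself could take any of {3, 7, 9} by direct elimination.
Consider where 7 can go in column 6.
R3C6 is out (row 3 already has a 7).
R6C6 is out (row 6 already has a 7).
R7C6 is out (box 8 already has a 7).
R9C6 is out (row 9 already has a 7).
So the only cell in column 6 that can hold 7 is R4C6.
Therefore R4C6 = 7.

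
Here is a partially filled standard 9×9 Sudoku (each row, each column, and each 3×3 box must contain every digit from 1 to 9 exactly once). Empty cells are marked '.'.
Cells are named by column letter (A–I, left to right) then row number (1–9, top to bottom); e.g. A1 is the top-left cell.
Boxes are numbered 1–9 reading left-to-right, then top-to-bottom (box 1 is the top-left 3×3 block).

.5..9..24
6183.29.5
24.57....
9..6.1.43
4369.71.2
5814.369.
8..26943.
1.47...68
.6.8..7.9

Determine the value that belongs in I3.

6

Cell I3 itself could take any of {1, 6} by direct elimination.
Consider where 6 can go in box 3.
G1 is out (column G already has a 6).
H2 is out (row 2 already has a 6).
G3 is out (column G already has a 6).
H3 is out (column H already has a 6).
So the only cell in box 3 that can hold 6 is I3.
Therefore I3 = 6.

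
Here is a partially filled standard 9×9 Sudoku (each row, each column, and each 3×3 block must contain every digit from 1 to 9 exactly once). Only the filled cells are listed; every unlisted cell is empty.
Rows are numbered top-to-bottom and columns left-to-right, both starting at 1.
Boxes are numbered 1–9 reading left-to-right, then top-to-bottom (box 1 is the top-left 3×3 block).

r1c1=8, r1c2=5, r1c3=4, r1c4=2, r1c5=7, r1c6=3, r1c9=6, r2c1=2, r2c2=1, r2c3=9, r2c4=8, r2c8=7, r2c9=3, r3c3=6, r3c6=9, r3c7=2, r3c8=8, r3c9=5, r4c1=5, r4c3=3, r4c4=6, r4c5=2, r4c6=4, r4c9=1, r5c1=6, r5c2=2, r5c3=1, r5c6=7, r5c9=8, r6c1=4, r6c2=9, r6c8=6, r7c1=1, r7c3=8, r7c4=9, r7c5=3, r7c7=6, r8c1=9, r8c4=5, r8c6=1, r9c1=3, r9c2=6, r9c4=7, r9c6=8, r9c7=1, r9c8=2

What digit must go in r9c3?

Row 9 already contains {1, 2, 3, 6, 7, 8}.
Column 3 already contains {1, 3, 4, 6, 8, 9}.
Its 3×3 block (box 7) already contains {1, 3, 6, 8, 9}.
The only value from 1–9 not eliminated is 5, so r9c3 = 5.

5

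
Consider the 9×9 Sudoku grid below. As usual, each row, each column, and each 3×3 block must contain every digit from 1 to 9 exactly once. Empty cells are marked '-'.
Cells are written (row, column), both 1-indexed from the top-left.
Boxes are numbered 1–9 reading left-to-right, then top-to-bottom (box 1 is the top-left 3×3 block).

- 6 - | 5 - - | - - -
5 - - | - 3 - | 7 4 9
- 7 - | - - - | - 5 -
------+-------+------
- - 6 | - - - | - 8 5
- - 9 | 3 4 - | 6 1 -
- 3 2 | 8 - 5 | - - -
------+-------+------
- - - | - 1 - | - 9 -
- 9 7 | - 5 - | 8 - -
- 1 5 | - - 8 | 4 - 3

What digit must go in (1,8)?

3

Cell (1,8) itself could take any of {2, 3} by direct elimination.
Consider where 3 can go in column 8.
(6,8) is out (row 6 already has a 3).
(8,8) is out (box 9 already has a 3).
(9,8) is out (row 9 already has a 3).
So the only cell in column 8 that can hold 3 is (1,8).
Therefore (1,8) = 3.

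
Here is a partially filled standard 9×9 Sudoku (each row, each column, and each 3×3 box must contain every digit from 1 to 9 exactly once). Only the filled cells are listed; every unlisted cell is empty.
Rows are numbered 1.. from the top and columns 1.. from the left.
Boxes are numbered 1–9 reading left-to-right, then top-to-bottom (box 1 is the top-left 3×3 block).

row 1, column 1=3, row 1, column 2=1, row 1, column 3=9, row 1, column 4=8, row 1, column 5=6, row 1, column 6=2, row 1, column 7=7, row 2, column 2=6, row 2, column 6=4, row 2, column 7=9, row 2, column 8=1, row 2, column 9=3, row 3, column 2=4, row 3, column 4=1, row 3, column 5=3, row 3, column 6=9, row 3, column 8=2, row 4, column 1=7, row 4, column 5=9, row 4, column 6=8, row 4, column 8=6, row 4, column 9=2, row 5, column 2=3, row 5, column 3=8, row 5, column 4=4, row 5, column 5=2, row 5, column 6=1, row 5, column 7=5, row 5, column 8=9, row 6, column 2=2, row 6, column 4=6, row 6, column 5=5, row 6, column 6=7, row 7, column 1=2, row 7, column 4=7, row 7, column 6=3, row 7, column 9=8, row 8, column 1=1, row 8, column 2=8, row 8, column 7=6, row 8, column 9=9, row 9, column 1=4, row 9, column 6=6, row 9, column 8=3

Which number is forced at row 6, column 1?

9

Row 6 already contains {2, 5, 6, 7}.
Column 1 already contains {1, 2, 3, 4, 7}.
Its 3×3 block (box 4) already contains {2, 3, 7, 8}.
The only value from 1–9 not eliminated is 9, so row 6, column 1 = 9.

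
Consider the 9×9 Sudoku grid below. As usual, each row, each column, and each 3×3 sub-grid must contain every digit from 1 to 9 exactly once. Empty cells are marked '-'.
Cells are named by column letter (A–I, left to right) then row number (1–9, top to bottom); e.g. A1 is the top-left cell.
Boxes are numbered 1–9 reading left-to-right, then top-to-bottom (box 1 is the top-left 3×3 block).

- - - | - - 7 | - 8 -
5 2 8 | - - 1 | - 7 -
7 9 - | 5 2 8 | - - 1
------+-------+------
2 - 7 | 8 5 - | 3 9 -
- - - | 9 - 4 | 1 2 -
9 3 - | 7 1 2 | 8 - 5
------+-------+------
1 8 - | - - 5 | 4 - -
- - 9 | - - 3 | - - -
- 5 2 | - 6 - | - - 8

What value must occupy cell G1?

5

Cell G1 itself could take any of {2, 5, 6, 9} by direct elimination.
Consider where 5 can go in box 3.
I1 is out (column I already has a 5).
G2 is out (row 2 already has a 5).
I2 is out (row 2 already has a 5).
G3 is out (row 3 already has a 5).
H3 is out (row 3 already has a 5).
So the only cell in box 3 that can hold 5 is G1.
Therefore G1 = 5.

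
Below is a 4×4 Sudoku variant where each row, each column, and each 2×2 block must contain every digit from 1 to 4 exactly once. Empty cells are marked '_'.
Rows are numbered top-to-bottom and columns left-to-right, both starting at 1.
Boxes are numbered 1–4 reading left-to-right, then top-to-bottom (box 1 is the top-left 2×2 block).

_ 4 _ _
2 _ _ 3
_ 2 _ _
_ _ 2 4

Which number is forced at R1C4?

2

Cell R1C4 itself could take any of {1, 2} by direct elimination.
Consider where 2 can go in row 1.
R1C1 is out (column 1 already has a 2).
R1C3 is out (column 3 already has a 2).
So the only cell in row 1 that can hold 2 is R1C4.
Therefore R1C4 = 2.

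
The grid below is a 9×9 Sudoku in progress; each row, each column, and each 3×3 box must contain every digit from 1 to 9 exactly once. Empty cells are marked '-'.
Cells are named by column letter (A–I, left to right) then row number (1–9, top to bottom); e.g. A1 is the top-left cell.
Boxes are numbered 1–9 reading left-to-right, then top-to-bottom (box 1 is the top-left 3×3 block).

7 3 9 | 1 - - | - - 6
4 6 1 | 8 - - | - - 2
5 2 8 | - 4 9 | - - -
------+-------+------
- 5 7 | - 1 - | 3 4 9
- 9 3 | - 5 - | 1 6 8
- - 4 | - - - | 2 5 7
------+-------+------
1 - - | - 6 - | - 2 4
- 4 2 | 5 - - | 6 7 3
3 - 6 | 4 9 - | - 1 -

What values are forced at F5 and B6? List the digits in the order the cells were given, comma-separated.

For F5:
  Consider where 4 can go in box 5.
  D4 is out (row 4 already has a 4). F4 is out (row 4 already has a 4). D5 is out (column D already has a 4). D6 is out (row 6 already has a 4). The remaining empty cells in box 5 are similarly blocked.
  So the only cell in box 5 that can hold 4 is F5.
  So F5 = 4.
For B6:
  Consider where 1 can go in row 6.
  A6 is out (column A already has a 1).
  D6 is out (column D already has a 1).
  E6 is out (column E already has a 1).
  F6 is out (box 5 already has a 1).
  So the only cell in row 6 that can hold 1 is B6.
  So B6 = 1.

4,1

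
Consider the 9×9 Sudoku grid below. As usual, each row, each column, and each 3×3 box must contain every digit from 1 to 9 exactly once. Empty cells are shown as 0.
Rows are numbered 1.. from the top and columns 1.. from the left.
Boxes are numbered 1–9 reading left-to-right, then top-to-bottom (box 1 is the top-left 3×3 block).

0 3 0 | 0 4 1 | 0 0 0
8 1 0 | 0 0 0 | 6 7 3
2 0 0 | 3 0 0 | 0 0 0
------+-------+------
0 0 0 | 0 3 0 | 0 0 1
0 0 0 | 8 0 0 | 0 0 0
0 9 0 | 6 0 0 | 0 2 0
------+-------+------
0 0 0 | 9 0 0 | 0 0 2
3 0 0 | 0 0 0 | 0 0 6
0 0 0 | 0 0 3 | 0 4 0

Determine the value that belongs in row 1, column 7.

Cell row 1, column 7 itself could take any of {2, 5, 8, 9} by direct elimination.
Consider where 2 can go in column 7.
row 3, column 7 is out (row 3 already has a 2). row 4, column 7 is out (box 6 already has a 2). row 5, column 7 is out (box 6 already has a 2). row 6, column 7 is out (row 6 already has a 2). The remaining empty cells in column 7 are similarly blocked.
So the only cell in column 7 that can hold 2 is row 1, column 7.
Therefore row 1, column 7 = 2.

2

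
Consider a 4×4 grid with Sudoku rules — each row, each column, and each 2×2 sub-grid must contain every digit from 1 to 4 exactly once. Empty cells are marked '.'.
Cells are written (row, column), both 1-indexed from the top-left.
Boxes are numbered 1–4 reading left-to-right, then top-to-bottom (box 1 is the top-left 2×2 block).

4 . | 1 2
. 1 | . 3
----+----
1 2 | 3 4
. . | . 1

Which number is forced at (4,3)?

Row 4 already contains {1}.
Column 3 already contains {1, 3}.
Its 2×2 block (box 4) already contains {1, 3, 4}.
The only value from 1–4 not eliminated is 2, so (4,3) = 2.

2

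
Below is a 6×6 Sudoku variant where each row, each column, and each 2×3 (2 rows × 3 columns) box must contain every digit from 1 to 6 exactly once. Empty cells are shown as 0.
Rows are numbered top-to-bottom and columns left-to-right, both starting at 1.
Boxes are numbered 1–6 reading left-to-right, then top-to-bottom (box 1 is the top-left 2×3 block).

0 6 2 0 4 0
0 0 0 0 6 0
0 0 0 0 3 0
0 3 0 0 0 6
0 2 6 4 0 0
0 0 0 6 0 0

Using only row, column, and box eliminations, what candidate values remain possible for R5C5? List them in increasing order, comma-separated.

1,5

Row 5 already contains {2, 4, 6}.
Column 5 already contains {3, 4, 6}.
Its 2×3 block (box 6) already contains {4, 6}.
Removing those from 1–6 leaves {1, 5} as the candidates for R5C5.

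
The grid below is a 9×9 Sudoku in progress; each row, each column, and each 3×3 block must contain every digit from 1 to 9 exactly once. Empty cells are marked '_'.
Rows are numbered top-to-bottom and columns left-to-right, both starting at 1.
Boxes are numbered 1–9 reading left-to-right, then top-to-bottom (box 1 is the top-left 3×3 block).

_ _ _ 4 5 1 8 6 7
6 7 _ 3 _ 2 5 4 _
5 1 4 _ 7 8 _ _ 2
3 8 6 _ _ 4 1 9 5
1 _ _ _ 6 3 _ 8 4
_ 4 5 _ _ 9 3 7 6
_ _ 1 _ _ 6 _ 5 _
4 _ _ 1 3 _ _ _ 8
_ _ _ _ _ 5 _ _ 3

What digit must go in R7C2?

3

Cell R7C2 itself could take any of {2, 3, 9} by direct elimination.
Consider where 3 can go in box 7.
R7C1 is out (column 1 already has a 3). R8C2 is out (row 8 already has a 3). R8C3 is out (row 8 already has a 3). R9C1 is out (row 9 already has a 3). The remaining empty cells in box 7 are similarly blocked.
So the only cell in box 7 that can hold 3 is R7C2.
Therefore R7C2 = 3.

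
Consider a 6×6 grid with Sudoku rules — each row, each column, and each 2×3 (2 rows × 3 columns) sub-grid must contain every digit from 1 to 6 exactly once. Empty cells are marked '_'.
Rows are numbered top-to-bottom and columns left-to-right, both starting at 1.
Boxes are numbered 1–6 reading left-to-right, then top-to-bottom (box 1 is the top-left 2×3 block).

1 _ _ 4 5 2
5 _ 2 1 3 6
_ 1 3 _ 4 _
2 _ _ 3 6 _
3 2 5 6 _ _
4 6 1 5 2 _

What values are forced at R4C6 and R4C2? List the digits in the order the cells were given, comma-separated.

For R4C6:
  Consider where 1 can go in box 4.
  R3C4 is out (row 3 already has a 1).
  R3C6 is out (row 3 already has a 1).
  So the only cell in box 4 that can hold 1 is R4C6.
  So R4C6 = 1.
For R4C2:
  Consider where 5 can go in column 2.
  R1C2 is out (row 1 already has a 5).
  R2C2 is out (row 2 already has a 5).
  So the only cell in column 2 that can hold 5 is R4C2.
  So R4C2 = 5.

1,5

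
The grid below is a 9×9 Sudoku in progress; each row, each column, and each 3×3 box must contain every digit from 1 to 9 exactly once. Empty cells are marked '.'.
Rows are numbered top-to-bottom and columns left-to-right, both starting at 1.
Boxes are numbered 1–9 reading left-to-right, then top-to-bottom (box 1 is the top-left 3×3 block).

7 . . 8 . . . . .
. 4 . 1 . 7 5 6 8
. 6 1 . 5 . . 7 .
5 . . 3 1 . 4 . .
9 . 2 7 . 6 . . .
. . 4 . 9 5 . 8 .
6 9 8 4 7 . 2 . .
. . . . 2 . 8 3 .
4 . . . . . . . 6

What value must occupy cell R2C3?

9

Cell R2C3 itself could take any of {3, 9} by direct elimination.
Consider where 9 can go in row 2.
R2C1 is out (column 1 already has a 9).
R2C5 is out (column 5 already has a 9).
So the only cell in row 2 that can hold 9 is R2C3.
Therefore R2C3 = 9.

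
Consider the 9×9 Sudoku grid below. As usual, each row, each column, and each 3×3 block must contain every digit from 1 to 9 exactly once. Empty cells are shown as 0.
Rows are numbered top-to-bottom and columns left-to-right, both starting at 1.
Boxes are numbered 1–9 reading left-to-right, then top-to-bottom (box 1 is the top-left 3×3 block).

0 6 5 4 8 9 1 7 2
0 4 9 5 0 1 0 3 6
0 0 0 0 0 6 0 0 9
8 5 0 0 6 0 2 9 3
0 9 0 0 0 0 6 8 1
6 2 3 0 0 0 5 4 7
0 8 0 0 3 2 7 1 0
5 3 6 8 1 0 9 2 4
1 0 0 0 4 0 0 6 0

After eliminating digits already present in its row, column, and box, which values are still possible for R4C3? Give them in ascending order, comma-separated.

1,4,7

Row 4 already contains {2, 3, 5, 6, 8, 9}.
Column 3 already contains {3, 5, 6, 9}.
Its 3×3 block (box 4) already contains {2, 3, 5, 6, 8, 9}.
Removing those from 1–9 leaves {1, 4, 7} as the candidates for R4C3.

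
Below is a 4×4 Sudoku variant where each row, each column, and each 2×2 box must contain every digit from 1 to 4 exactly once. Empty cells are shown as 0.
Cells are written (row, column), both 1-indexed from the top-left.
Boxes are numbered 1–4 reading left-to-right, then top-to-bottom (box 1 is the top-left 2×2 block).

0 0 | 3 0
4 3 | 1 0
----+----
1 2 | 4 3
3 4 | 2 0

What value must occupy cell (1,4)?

Cell (1,4) itself could take any of {2, 4} by direct elimination.
Consider where 4 can go in column 4.
(2,4) is out (row 2 already has a 4).
(4,4) is out (row 4 already has a 4).
So the only cell in column 4 that can hold 4 is (1,4).
Therefore (1,4) = 4.

4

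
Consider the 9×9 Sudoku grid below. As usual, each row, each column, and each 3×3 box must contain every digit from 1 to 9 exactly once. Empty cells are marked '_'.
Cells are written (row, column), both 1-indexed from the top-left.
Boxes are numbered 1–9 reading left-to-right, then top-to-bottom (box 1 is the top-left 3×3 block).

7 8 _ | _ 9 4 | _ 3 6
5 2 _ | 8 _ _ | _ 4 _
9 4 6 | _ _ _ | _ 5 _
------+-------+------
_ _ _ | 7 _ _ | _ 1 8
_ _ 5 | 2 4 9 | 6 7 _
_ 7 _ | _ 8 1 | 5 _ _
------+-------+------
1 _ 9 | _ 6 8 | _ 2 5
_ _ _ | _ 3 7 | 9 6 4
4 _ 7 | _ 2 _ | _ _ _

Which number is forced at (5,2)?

1

Cell (5,2) itself could take any of {1, 3} by direct elimination.
Consider where 1 can go in column 2.
(4,2) is out (row 4 already has a 1).
(7,2) is out (row 7 already has a 1).
(8,2) is out (box 7 already has a 1).
(9,2) is out (box 7 already has a 1).
So the only cell in column 2 that can hold 1 is (5,2).
Therefore (5,2) = 1.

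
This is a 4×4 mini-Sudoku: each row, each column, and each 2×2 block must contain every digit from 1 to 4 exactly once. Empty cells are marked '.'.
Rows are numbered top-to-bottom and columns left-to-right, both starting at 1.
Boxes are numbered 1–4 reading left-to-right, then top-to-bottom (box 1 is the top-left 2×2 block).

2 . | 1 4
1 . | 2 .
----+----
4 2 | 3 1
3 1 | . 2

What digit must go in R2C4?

3

Row 2 already contains {1, 2}.
Column 4 already contains {1, 2, 4}.
Its 2×2 block (box 2) already contains {1, 2, 4}.
The only value from 1–4 not eliminated is 3, so R2C4 = 3.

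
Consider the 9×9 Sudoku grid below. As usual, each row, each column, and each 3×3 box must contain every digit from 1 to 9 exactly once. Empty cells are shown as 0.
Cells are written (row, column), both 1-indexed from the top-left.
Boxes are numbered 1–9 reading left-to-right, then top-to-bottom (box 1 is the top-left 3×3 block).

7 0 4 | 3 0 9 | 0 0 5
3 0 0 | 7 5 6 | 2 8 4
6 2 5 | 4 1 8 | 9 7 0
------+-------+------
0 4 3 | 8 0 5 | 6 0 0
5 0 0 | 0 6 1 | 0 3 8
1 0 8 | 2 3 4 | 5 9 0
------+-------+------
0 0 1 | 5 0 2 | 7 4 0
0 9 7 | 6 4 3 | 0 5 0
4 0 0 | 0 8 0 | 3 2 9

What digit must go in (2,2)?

1

Row 2 already contains {2, 3, 4, 5, 6, 7, 8}.
Column 2 already contains {2, 4, 9}.
Its 3×3 block (box 1) already contains {2, 3, 4, 5, 6, 7}.
The only value from 1–9 not eliminated is 1, so (2,2) = 1.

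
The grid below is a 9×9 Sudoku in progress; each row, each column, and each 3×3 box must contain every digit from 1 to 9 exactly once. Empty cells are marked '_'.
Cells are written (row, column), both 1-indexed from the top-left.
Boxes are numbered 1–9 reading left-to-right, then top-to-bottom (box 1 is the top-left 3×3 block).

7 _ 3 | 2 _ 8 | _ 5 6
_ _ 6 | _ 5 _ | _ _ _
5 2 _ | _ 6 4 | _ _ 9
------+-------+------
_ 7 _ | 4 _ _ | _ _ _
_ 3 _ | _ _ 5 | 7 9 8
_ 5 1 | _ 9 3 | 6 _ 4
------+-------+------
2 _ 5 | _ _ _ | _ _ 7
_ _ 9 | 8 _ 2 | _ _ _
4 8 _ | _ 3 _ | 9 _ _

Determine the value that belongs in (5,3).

4

Cell (5,3) itself could take any of {2, 4} by direct elimination.
Consider where 4 can go in column 3.
(3,3) is out (row 3 already has a 4).
(4,3) is out (row 4 already has a 4).
(9,3) is out (row 9 already has a 4).
So the only cell in column 3 that can hold 4 is (5,3).
Therefore (5,3) = 4.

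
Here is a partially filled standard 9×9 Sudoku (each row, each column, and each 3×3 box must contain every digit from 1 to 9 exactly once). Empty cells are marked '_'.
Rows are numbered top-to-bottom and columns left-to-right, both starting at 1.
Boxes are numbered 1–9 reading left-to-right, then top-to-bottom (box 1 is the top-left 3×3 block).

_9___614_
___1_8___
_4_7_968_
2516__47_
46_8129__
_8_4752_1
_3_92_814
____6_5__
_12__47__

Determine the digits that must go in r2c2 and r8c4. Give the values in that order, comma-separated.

2,3

For r2c2:
  Consider where 2 can go in box 1.
  r1c1 is out (column 1 already has a 2). r1c3 is out (column 3 already has a 2). r2c1 is out (column 1 already has a 2). r2c3 is out (column 3 already has a 2). The remaining empty cells in box 1 are similarly blocked.
  So the only cell in box 1 that can hold 2 is r2c2.
  So r2c2 = 2.
For r8c4:
  Row 8 already contains {5, 6}.
  Column 4 already contains {1, 4, 6, 7, 8, 9}.
  Its 3×3 block (box 8) already contains {2, 4, 6, 9}.
  The only value from 1–9 not eliminated is 3, so r8c4 = 3.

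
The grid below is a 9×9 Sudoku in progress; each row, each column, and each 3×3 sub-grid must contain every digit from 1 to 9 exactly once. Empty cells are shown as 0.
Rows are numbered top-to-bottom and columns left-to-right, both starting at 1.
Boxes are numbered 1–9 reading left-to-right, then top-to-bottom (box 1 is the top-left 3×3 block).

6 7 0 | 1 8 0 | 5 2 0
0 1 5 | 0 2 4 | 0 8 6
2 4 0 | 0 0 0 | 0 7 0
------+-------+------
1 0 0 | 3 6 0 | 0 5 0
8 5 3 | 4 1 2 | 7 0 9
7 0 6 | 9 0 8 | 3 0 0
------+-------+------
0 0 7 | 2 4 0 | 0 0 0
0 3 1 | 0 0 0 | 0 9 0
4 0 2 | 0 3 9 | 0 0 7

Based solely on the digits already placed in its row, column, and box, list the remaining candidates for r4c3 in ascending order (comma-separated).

4,9

Row 4 already contains {1, 3, 5, 6}.
Column 3 already contains {1, 2, 3, 5, 6, 7}.
Its 3×3 block (box 4) already contains {1, 3, 5, 6, 7, 8}.
Removing those from 1–9 leaves {4, 9} as the candidates for r4c3.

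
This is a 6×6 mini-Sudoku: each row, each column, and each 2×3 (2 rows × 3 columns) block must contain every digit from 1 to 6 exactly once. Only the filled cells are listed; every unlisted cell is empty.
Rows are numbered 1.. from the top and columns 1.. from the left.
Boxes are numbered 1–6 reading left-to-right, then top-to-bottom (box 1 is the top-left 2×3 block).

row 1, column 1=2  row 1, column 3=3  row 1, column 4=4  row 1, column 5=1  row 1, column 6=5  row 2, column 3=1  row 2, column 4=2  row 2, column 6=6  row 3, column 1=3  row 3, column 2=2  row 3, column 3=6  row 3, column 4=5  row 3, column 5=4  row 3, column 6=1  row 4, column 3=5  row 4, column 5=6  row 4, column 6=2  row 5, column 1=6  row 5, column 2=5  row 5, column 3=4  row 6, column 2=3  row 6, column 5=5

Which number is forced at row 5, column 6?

Row 5 already contains {4, 5, 6}.
Column 6 already contains {1, 2, 5, 6}.
Its 2×3 block (box 6) already contains {5}.
The only value from 1–6 not eliminated is 3, so row 5, column 6 = 3.

3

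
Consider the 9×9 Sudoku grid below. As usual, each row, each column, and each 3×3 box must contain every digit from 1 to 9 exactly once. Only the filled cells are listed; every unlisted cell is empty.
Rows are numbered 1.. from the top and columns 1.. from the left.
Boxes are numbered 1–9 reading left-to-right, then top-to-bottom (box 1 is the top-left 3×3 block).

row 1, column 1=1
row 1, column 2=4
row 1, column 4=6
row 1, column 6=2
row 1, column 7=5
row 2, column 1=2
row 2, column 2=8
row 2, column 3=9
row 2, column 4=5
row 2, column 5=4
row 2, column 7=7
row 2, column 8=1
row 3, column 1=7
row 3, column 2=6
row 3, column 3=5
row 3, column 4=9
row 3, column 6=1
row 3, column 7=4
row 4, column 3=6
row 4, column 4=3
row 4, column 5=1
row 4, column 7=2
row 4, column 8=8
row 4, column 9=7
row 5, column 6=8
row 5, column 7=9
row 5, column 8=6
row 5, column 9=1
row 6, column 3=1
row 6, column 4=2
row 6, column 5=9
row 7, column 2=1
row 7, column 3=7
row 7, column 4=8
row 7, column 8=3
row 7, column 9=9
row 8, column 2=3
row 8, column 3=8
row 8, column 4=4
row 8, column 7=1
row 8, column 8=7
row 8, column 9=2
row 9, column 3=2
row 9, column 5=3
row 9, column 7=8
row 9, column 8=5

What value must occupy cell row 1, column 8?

Row 1 already contains {1, 2, 4, 5, 6}.
Column 8 already contains {1, 3, 5, 6, 7, 8}.
Its 3×3 block (box 3) already contains {1, 4, 5, 7}.
The only value from 1–9 not eliminated is 9, so row 1, column 8 = 9.

9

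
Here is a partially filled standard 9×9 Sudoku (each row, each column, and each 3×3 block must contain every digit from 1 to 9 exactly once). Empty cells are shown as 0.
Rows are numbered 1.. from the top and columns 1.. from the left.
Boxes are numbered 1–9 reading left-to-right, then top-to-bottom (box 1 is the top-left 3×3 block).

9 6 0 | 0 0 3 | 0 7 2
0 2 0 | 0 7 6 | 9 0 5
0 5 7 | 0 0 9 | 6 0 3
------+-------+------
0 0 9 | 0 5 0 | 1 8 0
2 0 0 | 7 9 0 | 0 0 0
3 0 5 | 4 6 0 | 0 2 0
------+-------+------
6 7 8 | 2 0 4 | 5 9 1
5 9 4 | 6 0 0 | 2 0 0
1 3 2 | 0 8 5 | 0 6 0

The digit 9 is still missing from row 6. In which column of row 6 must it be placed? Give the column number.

Consider where 9 can go in row 6.
row 6, column 2 is out (column 2 already has a 9).
row 6, column 6 is out (column 6 already has a 9).
row 6, column 7 is out (column 7 already has a 9).
So the only cell in row 6 that can hold 9 is row 6, column 9.
That is column 9.

9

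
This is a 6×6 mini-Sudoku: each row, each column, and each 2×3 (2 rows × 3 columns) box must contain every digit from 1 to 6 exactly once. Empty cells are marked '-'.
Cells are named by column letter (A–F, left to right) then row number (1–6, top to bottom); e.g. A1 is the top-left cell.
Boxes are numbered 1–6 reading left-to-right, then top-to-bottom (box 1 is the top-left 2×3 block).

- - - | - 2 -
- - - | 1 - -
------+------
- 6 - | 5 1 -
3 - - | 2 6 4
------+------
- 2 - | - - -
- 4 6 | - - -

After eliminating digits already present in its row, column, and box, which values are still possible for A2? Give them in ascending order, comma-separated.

2,4,5,6

Row 2 already contains {1}.
Column A already contains {3}.
Its 2×3 block (box 1) already contains {}.
Removing those from 1–6 leaves {2, 4, 5, 6} as the candidates for A2.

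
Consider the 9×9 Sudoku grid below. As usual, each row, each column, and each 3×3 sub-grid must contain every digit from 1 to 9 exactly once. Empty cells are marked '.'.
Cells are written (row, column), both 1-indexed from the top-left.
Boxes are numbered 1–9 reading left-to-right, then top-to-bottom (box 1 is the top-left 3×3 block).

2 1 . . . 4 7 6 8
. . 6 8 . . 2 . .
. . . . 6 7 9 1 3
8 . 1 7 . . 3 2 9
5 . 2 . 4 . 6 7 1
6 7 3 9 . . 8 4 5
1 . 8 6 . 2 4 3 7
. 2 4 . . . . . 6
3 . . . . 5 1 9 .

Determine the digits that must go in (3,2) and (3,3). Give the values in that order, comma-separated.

For (3,2):
  Consider where 8 can go in column 2.
  (2,2) is out (row 2 already has a 8).
  (4,2) is out (row 4 already has a 8).
  (5,2) is out (box 4 already has a 8).
  (7,2) is out (row 7 already has a 8).
  (9,2) is out (box 7 already has a 8).
  So the only cell in column 2 that can hold 8 is (3,2).
  So (3,2) = 8.
For (3,3):
  Row 3 already contains {1, 3, 6, 7, 9}.
  Column 3 already contains {1, 2, 3, 4, 6, 8}.
  Its 3×3 block (box 1) already contains {1, 2, 6}.
  The only value from 1–9 not eliminated is 5, so (3,3) = 5.

8,5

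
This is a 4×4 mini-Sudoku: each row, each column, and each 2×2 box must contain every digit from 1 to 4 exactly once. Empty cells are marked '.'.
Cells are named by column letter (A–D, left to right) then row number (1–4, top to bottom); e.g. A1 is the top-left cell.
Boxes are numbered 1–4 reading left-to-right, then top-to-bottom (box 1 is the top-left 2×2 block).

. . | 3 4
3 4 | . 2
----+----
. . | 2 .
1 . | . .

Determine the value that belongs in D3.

1

Cell D3 itself could take any of {1, 3} by direct elimination.
Consider where 1 can go in column D.
D4 is out (row 4 already has a 1).
So the only cell in column D that can hold 1 is D3.
Therefore D3 = 1.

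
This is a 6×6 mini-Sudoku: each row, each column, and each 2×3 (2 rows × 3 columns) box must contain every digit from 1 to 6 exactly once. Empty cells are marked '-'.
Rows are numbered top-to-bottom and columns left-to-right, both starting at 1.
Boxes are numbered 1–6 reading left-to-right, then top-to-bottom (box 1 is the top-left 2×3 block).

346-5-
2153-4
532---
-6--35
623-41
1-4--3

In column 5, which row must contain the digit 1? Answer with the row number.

Consider where 1 can go in column 5.
R2C5 is out (row 2 already has a 1).
R6C5 is out (row 6 already has a 1).
So the only cell in column 5 that can hold 1 is R3C5.
That is row 3.

3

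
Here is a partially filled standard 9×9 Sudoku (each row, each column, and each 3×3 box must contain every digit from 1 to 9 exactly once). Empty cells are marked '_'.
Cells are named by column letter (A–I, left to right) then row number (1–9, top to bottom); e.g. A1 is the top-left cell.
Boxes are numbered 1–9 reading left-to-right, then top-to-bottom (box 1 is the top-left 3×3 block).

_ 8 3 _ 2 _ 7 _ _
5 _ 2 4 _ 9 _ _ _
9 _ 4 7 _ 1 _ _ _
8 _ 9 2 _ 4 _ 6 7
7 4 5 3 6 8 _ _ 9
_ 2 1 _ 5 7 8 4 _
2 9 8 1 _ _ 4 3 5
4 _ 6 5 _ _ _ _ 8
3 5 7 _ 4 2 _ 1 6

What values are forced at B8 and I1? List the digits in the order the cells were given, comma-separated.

For B8:
  Row 8 already contains {4, 5, 6, 8}.
  Column B already contains {2, 4, 5, 8, 9}.
  Its 3×3 block (box 7) already contains {2, 3, 4, 5, 6, 7, 8, 9}.
  The only value from 1–9 not eliminated is 1, so B8 = 1.
For I1:
  Consider where 4 can go in box 3.
  H1 is out (column H already has a 4). G2 is out (row 2 already has a 4). H2 is out (row 2 already has a 4). I2 is out (row 2 already has a 4). The remaining empty cells in box 3 are similarly blocked.
  So the only cell in box 3 that can hold 4 is I1.
  So I1 = 4.

1,4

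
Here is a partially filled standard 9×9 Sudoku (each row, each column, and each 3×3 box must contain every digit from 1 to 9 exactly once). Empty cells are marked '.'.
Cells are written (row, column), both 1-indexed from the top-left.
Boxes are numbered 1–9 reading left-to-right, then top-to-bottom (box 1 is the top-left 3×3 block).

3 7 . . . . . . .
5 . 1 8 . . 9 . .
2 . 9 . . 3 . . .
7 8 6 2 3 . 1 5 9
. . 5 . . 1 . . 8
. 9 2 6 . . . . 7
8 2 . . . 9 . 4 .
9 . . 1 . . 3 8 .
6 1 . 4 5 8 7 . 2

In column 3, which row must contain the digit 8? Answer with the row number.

1

Consider where 8 can go in column 3.
(7,3) is out (row 7 already has a 8).
(8,3) is out (row 8 already has a 8).
(9,3) is out (row 9 already has a 8).
So the only cell in column 3 that can hold 8 is (1,3).
That is row 1.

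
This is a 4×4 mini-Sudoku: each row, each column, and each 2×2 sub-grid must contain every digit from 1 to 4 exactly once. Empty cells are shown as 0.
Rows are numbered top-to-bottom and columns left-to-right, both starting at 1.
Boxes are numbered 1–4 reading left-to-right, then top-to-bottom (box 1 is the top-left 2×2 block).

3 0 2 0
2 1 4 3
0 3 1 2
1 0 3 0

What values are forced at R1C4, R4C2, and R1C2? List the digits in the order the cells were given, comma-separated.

1,2,4

For R1C4:
  Row 1 already contains {2, 3}.
  Column 4 already contains {2, 3}.
  Its 2×2 block (box 2) already contains {2, 3, 4}.
  The only value from 1–4 not eliminated is 1, so R1C4 = 1.
For R4C2:
  Consider where 2 can go in row 4.
  R4C4 is out (column 4 already has a 2).
  So the only cell in row 4 that can hold 2 is R4C2.
  So R4C2 = 2.
For R1C2:
  Row 1 already contains {2, 3}.
  Column 2 already contains {1, 3}.
  Its 2×2 block (box 1) already contains {1, 2, 3}.
  The only value from 1–4 not eliminated is 4, so R1C2 = 4.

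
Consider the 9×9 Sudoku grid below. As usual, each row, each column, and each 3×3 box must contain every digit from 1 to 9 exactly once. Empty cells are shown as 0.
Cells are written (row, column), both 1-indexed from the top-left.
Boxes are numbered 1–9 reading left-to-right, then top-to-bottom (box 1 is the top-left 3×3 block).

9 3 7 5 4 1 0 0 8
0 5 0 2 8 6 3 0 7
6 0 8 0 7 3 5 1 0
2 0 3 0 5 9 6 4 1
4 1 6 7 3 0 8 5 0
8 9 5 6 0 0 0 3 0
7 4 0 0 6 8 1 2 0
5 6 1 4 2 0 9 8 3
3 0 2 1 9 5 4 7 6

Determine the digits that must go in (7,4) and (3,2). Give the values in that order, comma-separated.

For (7,4):
  Row 7 already contains {1, 2, 4, 6, 7, 8}.
  Column 4 already contains {1, 2, 4, 5, 6, 7}.
  Its 3×3 block (box 8) already contains {1, 2, 4, 5, 6, 8, 9}.
  The only value from 1–9 not eliminated is 3, so (7,4) = 3.
For (3,2):
  Row 3 already contains {1, 3, 5, 6, 7, 8}.
  Column 2 already contains {1, 3, 4, 5, 6, 9}.
  Its 3×3 block (box 1) already contains {3, 5, 6, 7, 8, 9}.
  The only value from 1–9 not eliminated is 2, so (3,2) = 2.

3,2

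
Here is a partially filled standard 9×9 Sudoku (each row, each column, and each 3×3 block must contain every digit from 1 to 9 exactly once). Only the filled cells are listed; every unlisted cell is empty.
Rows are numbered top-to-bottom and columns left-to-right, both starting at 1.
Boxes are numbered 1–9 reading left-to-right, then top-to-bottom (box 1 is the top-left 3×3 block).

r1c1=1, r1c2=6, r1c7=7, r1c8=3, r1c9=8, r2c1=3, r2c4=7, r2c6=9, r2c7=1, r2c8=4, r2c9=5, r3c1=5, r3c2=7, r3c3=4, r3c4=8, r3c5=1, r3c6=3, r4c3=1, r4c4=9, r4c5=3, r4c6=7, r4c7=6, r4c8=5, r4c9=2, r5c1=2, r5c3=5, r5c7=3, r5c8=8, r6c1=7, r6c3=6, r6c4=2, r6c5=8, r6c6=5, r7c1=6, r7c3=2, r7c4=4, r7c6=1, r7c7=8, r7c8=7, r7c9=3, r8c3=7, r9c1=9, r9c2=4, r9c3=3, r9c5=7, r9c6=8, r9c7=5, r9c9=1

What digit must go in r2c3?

8

Row 2 already contains {1, 3, 4, 5, 7, 9}.
Column 3 already contains {1, 2, 3, 4, 5, 6, 7}.
Its 3×3 block (box 1) already contains {1, 3, 4, 5, 6, 7}.
The only value from 1–9 not eliminated is 8, so r2c3 = 8.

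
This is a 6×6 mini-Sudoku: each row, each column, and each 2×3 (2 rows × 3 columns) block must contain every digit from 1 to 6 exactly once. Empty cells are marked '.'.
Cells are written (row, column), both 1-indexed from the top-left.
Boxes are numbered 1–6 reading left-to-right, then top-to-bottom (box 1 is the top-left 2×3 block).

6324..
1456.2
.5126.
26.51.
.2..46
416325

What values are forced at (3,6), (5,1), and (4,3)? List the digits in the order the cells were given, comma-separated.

For (3,6):
  Consider where 4 can go in row 3.
  (3,1) is out (column 1 already has a 4).
  So the only cell in row 3 that can hold 4 is (3,6).
  So (3,6) = 4.
For (5,1):
  Consider where 5 can go in row 5.
  (5,3) is out (column 3 already has a 5).
  (5,4) is out (column 4 already has a 5).
  So the only cell in row 5 that can hold 5 is (5,1).
  So (5,1) = 5.
For (4,3):
  Consider where 4 can go in box 3.
  (3,1) is out (column 1 already has a 4).
  So the only cell in box 3 that can hold 4 is (4,3).
  So (4,3) = 4.

4,5,4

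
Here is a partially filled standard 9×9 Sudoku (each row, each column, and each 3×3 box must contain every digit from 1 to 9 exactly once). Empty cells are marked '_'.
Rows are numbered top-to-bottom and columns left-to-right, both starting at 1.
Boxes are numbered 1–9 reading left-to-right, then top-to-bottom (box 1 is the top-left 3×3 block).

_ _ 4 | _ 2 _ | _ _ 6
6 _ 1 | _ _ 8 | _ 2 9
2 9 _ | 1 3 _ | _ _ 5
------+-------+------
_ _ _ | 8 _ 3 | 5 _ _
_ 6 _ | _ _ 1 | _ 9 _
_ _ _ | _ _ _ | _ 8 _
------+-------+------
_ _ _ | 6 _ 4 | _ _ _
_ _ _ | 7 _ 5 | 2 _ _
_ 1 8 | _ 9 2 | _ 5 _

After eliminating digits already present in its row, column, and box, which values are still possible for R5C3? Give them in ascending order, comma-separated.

Row 5 already contains {1, 6, 9}.
Column 3 already contains {1, 4, 8}.
Its 3×3 block (box 4) already contains {6}.
Removing those from 1–9 leaves {2, 3, 5, 7} as the candidates for R5C3.

2,3,5,7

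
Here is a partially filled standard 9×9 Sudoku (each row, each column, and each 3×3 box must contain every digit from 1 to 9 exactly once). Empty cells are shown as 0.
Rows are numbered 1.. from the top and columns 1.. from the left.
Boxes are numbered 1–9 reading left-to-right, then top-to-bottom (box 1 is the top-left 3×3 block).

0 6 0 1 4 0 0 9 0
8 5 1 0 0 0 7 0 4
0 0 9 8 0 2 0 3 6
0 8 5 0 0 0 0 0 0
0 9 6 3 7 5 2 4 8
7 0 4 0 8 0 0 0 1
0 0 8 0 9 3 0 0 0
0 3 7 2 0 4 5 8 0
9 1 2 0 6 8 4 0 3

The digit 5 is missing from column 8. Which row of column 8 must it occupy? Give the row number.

6

Consider where 5 can go in column 8.
row 2, column 8 is out (row 2 already has a 5).
row 4, column 8 is out (row 4 already has a 5).
row 7, column 8 is out (box 9 already has a 5).
row 9, column 8 is out (box 9 already has a 5).
So the only cell in column 8 that can hold 5 is row 6, column 8.
That is row 6.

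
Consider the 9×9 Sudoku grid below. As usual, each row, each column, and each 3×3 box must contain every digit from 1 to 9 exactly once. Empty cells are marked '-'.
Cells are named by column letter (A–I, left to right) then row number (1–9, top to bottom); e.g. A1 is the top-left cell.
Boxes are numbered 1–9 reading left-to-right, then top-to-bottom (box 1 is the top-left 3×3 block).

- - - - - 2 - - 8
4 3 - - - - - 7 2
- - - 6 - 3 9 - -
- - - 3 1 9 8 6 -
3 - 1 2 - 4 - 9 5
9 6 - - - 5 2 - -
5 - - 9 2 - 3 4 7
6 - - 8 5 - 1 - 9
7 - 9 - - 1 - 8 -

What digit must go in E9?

3

Cell E9 itself could take any of {3, 4, 6} by direct elimination.
Consider where 3 can go in row 9.
B9 is out (column B already has a 3).
D9 is out (column D already has a 3).
G9 is out (column G already has a 3).
I9 is out (box 9 already has a 3).
So the only cell in row 9 that can hold 3 is E9.
Therefore E9 = 3.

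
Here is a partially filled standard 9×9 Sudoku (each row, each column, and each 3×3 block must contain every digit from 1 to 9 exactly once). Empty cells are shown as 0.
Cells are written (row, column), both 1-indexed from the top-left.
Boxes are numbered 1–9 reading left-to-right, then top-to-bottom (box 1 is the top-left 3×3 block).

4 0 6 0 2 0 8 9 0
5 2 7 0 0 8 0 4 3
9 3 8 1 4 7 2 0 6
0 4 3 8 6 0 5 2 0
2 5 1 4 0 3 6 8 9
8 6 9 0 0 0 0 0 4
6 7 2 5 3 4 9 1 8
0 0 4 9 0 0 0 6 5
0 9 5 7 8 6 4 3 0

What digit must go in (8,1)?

3

Cell (8,1) itself could take any of {1, 3} by direct elimination.
Consider where 3 can go in column 1.
(4,1) is out (row 4 already has a 3).
(9,1) is out (row 9 already has a 3).
So the only cell in column 1 that can hold 3 is (8,1).
Therefore (8,1) = 3.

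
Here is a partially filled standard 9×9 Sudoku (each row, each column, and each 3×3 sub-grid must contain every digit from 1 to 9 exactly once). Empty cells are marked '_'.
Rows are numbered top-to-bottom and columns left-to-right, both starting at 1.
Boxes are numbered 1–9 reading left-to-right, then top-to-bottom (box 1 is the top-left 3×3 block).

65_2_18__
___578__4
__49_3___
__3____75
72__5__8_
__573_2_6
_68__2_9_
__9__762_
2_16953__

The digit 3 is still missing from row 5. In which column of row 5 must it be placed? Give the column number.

Consider where 3 can go in row 5.
r5c3 is out (column 3 already has a 3).
r5c4 is out (box 5 already has a 3).
r5c6 is out (column 6 already has a 3).
r5c7 is out (column 7 already has a 3).
So the only cell in row 5 that can hold 3 is r5c9.
That is column 9.

9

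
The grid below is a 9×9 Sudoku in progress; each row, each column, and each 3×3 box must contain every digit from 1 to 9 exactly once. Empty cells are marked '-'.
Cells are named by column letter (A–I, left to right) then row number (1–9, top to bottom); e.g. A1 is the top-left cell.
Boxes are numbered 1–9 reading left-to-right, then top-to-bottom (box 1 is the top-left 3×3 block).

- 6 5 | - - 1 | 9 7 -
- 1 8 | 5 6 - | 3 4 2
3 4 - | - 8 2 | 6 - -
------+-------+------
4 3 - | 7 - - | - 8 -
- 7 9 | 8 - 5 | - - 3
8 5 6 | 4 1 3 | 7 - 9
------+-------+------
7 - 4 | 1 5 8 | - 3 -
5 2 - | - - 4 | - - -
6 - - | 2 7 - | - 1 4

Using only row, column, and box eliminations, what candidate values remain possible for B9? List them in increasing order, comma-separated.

Row 9 already contains {1, 2, 4, 6, 7}.
Column B already contains {1, 2, 3, 4, 5, 6, 7}.
Its 3×3 block (box 7) already contains {2, 4, 5, 6, 7}.
Removing those from 1–9 leaves {8, 9} as the candidates for B9.

8,9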